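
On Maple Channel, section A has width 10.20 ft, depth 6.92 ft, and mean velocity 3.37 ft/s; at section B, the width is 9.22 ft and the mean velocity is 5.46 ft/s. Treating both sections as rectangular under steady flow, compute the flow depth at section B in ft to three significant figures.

Q = A₁V₁ = (10.20×6.92) × 3.37 = 237.9 ft³/s
d₂ = Q/(b₂ V₂) = 237.9/(9.22×5.46) = 4.725 ft

4.73 ft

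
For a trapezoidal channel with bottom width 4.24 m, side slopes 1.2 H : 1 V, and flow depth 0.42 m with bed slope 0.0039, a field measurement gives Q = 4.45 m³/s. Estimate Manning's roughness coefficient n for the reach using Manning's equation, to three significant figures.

0.0141

A = (b + z·y)·y = (4.24 + 1.2×0.42)×0.42 = 1.992 m²
P = b + 2y√(1+z²) = 4.24 + 2×0.42×√(1+1.2²) = 5.552 m
R = A/P = 1.992/5.552 = 0.3589 m
n = (1/Q)·A·R^(2/3)·S^(1/2) = (1/4.45) × 1.992 × 0.5050 × 0.06245 = 0.01412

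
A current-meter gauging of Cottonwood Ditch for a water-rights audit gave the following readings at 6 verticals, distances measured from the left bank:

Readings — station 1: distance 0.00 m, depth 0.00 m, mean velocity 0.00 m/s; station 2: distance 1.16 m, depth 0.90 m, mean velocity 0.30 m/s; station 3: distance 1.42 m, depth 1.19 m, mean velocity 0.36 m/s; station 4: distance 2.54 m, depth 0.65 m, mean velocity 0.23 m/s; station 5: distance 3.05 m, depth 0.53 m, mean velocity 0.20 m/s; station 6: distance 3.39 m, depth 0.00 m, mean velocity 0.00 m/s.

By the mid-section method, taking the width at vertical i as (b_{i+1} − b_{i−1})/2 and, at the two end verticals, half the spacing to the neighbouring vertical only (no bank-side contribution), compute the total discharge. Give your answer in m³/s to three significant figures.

w_2 = (1.42 − 0.00)/2 = 0.71 m; q_2 = 0.30 × 0.90 × 0.71 = 0.1917 m³/s
w_3 = (2.54 − 1.16)/2 = 0.69 m; q_3 = 0.36 × 1.19 × 0.69 = 0.2956 m³/s
w_4 = (3.05 − 1.42)/2 = 0.815 m; q_4 = 0.23 × 0.65 × 0.815 = 0.1218 m³/s
w_5 = (3.39 − 2.54)/2 = 0.425 m; q_5 = 0.20 × 0.53 × 0.425 = 0.04505 m³/s
Stations 1, 6 contribute zero (depth or velocity is 0).
Q = Σ qᵢ = 0.6542 m³/s

0.654 m³/s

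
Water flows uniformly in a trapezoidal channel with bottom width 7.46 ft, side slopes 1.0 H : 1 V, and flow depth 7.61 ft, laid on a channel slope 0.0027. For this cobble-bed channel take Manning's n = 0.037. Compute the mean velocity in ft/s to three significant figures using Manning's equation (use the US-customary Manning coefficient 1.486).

A = (b + z·y)·y = (7.46 + 1.0×7.61)×7.61 = 114.7 ft²
P = b + 2y√(1+z²) = 7.46 + 2×7.61×√(1+1.0²) = 28.98 ft
R = A/P = 114.7/28.98 = 3.957 ft
Q = (1.486/n)·A·R^(2/3)·S^(1/2) = (1.486/0.037) × 114.7 × 3.957^(2/3) × 0.0027^(1/2) = 598.7 ft³/s
V = Q/A = 598.7/114.7 = 5.221 ft/s

5.22 ft/s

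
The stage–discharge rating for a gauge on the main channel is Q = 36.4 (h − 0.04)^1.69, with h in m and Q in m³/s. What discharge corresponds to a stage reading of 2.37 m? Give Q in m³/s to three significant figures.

152 m³/s

Q = 36.4 × (2.37 − 0.04)^1.69 = 36.4 × 2.33^1.69 = 152.0 m³/s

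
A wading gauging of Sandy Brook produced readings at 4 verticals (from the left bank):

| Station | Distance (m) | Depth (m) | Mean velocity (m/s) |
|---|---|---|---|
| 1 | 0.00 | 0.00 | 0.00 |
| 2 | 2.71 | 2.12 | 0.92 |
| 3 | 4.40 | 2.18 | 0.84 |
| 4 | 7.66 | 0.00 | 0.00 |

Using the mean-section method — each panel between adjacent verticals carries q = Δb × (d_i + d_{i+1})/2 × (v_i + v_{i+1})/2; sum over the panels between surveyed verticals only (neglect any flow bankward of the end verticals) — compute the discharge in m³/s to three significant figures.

Panel 1-2: Δb = 2.71 m, d̄ = (0.00+2.12)/2 = 1.06, v̄ = (0.00+0.92)/2 = 0.46 → q = 2.71×1.06×0.46 = 1.321 m³/s
Panel 2-3: Δb = 1.69 m, d̄ = (2.12+2.18)/2 = 2.15, v̄ = (0.92+0.84)/2 = 0.88 → q = 1.69×2.15×0.88 = 3.197 m³/s
Panel 3-4: Δb = 3.26 m, d̄ = (2.18+0.00)/2 = 1.09, v̄ = (0.84+0.00)/2 = 0.42 → q = 3.26×1.09×0.42 = 1.492 m³/s
Q = Σ q = 6.011 m³/s

6.01 m³/s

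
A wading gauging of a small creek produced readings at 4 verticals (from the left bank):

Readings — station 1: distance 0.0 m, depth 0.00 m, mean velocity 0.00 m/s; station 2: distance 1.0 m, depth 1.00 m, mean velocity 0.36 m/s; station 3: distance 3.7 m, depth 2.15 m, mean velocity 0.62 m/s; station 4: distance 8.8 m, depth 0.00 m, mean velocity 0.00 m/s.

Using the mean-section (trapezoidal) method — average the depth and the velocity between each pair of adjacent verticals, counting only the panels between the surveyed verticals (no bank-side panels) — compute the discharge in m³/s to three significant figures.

3.87 m³/s

Panel 1-2: Δb = 1 m, d̄ = (0.00+1.00)/2 = 0.5, v̄ = (0.00+0.36)/2 = 0.18 → q = 1×0.5×0.18 = 0.09000 m³/s
Panel 2-3: Δb = 2.7 m, d̄ = (1.00+2.15)/2 = 1.575, v̄ = (0.36+0.62)/2 = 0.49 → q = 2.7×1.575×0.49 = 2.084 m³/s
Panel 3-4: Δb = 5.1 m, d̄ = (2.15+0.00)/2 = 1.075, v̄ = (0.62+0.00)/2 = 0.31 → q = 5.1×1.075×0.31 = 1.700 m³/s
Q = Σ q = 3.873 m³/s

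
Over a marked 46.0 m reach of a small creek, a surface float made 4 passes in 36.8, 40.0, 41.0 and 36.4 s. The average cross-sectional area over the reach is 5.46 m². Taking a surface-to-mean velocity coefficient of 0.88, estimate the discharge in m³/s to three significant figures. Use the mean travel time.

t̄ = (36.8 + 40.0 + 41.0 + 36.4) / 4 = 38.55 s
v_surface = L / t̄ = 46.0 / 38.55 = 1.193 m/s
v_mean = 0.88 × 1.193 = 1.050 m/s
Q = A × v_mean = 5.46 × 1.050 = 5.733 m³/s

5.73 m³/s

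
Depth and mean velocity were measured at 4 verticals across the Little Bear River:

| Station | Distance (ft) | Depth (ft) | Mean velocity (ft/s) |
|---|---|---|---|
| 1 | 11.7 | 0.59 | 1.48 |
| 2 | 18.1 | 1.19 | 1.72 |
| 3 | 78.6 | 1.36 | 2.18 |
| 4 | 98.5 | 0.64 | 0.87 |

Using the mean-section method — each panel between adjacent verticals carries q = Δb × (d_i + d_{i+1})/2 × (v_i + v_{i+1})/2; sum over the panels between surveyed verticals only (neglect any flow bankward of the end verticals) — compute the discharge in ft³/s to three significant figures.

Panel 1-2: Δb = 6.4 ft, d̄ = (0.59+1.19)/2 = 0.89, v̄ = (1.48+1.72)/2 = 1.6 → q = 6.4×0.89×1.6 = 9.114 ft³/s
Panel 2-3: Δb = 60.5 ft, d̄ = (1.19+1.36)/2 = 1.275, v̄ = (1.72+2.18)/2 = 1.95 → q = 60.5×1.275×1.95 = 150.4 ft³/s
Panel 3-4: Δb = 19.9 ft, d̄ = (1.36+0.64)/2 = 1, v̄ = (2.18+0.87)/2 = 1.525 → q = 19.9×1×1.525 = 30.35 ft³/s
Q = Σ q = 189.9 ft³/s

190 ft³/s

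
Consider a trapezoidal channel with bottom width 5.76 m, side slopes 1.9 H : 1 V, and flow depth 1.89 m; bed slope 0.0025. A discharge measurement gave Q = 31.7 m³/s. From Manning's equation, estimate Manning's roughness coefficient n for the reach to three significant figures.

0.0328

A = (b + z·y)·y = (5.76 + 1.9×1.89)×1.89 = 17.67 m²
P = b + 2y√(1+z²) = 5.76 + 2×1.89×√(1+1.9²) = 13.88 m
R = A/P = 17.67/13.88 = 1.274 m
n = (1/Q)·A·R^(2/3)·S^(1/2) = (1/31.7) × 17.67 × 1.175 × 0.05000 = 0.03275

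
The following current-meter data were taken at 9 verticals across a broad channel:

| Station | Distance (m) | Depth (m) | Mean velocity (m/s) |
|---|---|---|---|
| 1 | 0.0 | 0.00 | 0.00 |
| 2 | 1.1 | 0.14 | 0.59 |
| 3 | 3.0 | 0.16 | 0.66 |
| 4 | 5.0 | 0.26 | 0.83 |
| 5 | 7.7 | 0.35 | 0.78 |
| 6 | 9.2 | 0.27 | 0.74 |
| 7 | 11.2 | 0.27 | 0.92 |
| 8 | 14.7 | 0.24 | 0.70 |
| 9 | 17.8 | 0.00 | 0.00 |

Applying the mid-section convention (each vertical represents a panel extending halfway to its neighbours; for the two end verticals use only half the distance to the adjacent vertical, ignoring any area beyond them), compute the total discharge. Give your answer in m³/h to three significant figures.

10800 m³/h

w_2 = (3.0 − 0.0)/2 = 1.5 m; q_2 = 0.59 × 0.14 × 1.5 = 0.1239 m³/s
w_3 = (5.0 − 1.1)/2 = 1.95 m; q_3 = 0.66 × 0.16 × 1.95 = 0.2059 m³/s
w_4 = (7.7 − 3.0)/2 = 2.35 m; q_4 = 0.83 × 0.26 × 2.35 = 0.5071 m³/s
w_5 = (9.2 − 5.0)/2 = 2.1 m; q_5 = 0.78 × 0.35 × 2.1 = 0.5733 m³/s
w_6 = (11.2 − 7.7)/2 = 1.75 m; q_6 = 0.74 × 0.27 × 1.75 = 0.3497 m³/s
w_7 = (14.7 − 9.2)/2 = 2.75 m; q_7 = 0.92 × 0.27 × 2.75 = 0.6831 m³/s
w_8 = (17.8 − 11.2)/2 = 3.3 m; q_8 = 0.70 × 0.24 × 3.3 = 0.5544 m³/s
Stations 1, 9 contribute zero (depth or velocity is 0).
Q = Σ qᵢ = 2.997 m³/s
= 2.997 × 3600 = 10790 m³/h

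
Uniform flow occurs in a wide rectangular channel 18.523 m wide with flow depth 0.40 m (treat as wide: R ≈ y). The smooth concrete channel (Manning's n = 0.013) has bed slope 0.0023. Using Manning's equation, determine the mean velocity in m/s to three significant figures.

A = b·y = 18.523 × 0.40 = 7.409 m²
Wide channel: R ≈ y = 0.40 m
Q = (1/n)·A·R^(2/3)·S^(1/2) = (1/0.013) × 7.409 × 0.4000^(2/3) × 0.0023^(1/2) = 14.84 m³/s
V = Q/A = 14.84/7.409 = 2.003 m/s

2.00 m/s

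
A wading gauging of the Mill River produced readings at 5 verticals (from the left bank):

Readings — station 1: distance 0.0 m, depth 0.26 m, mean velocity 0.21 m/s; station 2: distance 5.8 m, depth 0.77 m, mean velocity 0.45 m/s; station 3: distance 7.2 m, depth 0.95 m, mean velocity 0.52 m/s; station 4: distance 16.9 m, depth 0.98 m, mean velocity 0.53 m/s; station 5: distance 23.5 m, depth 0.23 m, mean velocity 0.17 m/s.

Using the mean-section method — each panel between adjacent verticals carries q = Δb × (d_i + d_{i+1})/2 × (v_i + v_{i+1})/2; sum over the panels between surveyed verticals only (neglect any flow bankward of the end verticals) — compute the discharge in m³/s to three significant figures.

7.88 m³/s

Panel 1-2: Δb = 5.8 m, d̄ = (0.26+0.77)/2 = 0.515, v̄ = (0.21+0.45)/2 = 0.33 → q = 5.8×0.515×0.33 = 0.9857 m³/s
Panel 2-3: Δb = 1.4 m, d̄ = (0.77+0.95)/2 = 0.86, v̄ = (0.45+0.52)/2 = 0.485 → q = 1.4×0.86×0.485 = 0.5839 m³/s
Panel 3-4: Δb = 9.7 m, d̄ = (0.95+0.98)/2 = 0.965, v̄ = (0.52+0.53)/2 = 0.525 → q = 9.7×0.965×0.525 = 4.914 m³/s
Panel 4-5: Δb = 6.6 m, d̄ = (0.98+0.23)/2 = 0.605, v̄ = (0.53+0.17)/2 = 0.35 → q = 6.6×0.605×0.35 = 1.398 m³/s
Q = Σ q = 7.881 m³/s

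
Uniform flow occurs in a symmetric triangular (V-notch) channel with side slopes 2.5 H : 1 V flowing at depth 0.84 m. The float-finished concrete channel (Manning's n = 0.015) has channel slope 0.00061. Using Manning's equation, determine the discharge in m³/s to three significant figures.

1.55 m³/s

A = z·y² = 2.5×0.84² = 1.764 m²
P = 2y√(1+z²) = 2×0.84×√(1+2.5²) = 4.524 m
R = A/P = 1.764/4.524 = 0.3900 m
Q = (1/n)·A·R^(2/3)·S^(1/2) = (1/0.015) × 1.764 × 0.3900^(2/3) × 0.00061^(1/2) = 1.550 m³/s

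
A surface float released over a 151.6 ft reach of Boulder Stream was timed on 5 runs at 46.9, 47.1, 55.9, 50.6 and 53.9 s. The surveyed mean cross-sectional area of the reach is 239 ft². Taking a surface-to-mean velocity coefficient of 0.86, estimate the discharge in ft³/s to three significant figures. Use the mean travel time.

612 ft³/s

t̄ = (46.9 + 47.1 + 55.9 + 50.6 + 53.9) / 5 = 50.88 s
v_surface = L / t̄ = 151.6 / 50.88 = 2.980 ft/s
v_mean = 0.86 × 2.980 = 2.562 ft/s
Q = A × v_mean = 239 × 2.562 = 612.4 ft³/s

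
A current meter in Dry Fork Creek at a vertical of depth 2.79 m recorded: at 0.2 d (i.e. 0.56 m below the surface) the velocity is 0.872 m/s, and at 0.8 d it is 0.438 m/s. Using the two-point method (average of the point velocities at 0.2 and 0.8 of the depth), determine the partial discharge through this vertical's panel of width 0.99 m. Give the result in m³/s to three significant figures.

v̄ = (0.872 + 0.438) / 2 = 0.6550 m/s
q = v̄ × d × w = 0.6550 × 2.79 × 0.99 = 1.809 m³/s

1.81 m³/s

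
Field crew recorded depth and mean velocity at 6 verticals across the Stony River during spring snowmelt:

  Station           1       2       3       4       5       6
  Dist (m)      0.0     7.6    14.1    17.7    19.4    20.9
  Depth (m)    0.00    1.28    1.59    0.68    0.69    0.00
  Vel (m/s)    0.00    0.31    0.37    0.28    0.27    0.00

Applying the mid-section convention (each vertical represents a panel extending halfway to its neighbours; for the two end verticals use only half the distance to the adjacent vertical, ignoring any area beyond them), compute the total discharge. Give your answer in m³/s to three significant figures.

w_2 = (14.1 − 0.0)/2 = 7.05 m; q_2 = 0.31 × 1.28 × 7.05 = 2.797 m³/s
w_3 = (17.7 − 7.6)/2 = 5.05 m; q_3 = 0.37 × 1.59 × 5.05 = 2.971 m³/s
w_4 = (19.4 − 14.1)/2 = 2.65 m; q_4 = 0.28 × 0.68 × 2.65 = 0.5046 m³/s
w_5 = (20.9 − 17.7)/2 = 1.6 m; q_5 = 0.27 × 0.69 × 1.6 = 0.2981 m³/s
Stations 1, 6 contribute zero (depth or velocity is 0).
Q = Σ qᵢ = 6.571 m³/s

6.57 m³/s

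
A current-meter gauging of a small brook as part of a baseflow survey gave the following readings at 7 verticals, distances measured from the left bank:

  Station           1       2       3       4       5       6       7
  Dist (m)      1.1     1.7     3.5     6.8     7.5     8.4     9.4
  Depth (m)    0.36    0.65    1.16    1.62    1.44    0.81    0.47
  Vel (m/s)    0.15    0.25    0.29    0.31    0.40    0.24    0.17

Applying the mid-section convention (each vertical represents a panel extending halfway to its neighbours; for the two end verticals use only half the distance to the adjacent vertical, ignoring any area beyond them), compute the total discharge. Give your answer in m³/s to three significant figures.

2.76 m³/s

w_1 = (1.7 − 1.1)/2 = 0.3 m; q_1 = 0.15 × 0.36 × 0.3 = 0.01620 m³/s
w_2 = (3.5 − 1.1)/2 = 1.2 m; q_2 = 0.25 × 0.65 × 1.2 = 0.1950 m³/s
w_3 = (6.8 − 1.7)/2 = 2.55 m; q_3 = 0.29 × 1.16 × 2.55 = 0.8578 m³/s
w_4 = (7.5 − 3.5)/2 = 2 m; q_4 = 0.31 × 1.62 × 2 = 1.004 m³/s
w_5 = (8.4 − 6.8)/2 = 0.8 m; q_5 = 0.40 × 1.44 × 0.8 = 0.4608 m³/s
w_6 = (9.4 − 7.5)/2 = 0.95 m; q_6 = 0.24 × 0.81 × 0.95 = 0.1847 m³/s
w_7 = (9.4 − 8.4)/2 = 0.5 m; q_7 = 0.17 × 0.47 × 0.5 = 0.03995 m³/s
Q = Σ qᵢ = 2.759 m³/s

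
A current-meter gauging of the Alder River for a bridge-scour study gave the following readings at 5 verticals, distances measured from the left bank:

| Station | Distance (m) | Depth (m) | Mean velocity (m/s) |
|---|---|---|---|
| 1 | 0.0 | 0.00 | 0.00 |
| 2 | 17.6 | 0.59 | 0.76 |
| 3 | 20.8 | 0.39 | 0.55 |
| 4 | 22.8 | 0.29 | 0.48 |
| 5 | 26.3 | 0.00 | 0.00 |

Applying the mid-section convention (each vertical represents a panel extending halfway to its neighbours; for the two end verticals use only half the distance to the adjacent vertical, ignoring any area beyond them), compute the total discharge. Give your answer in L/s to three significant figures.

5600 L/s

w_2 = (20.8 − 0.0)/2 = 10.4 m; q_2 = 0.76 × 0.59 × 10.4 = 4.663 m³/s
w_3 = (22.8 − 17.6)/2 = 2.6 m; q_3 = 0.55 × 0.39 × 2.6 = 0.5577 m³/s
w_4 = (26.3 − 20.8)/2 = 2.75 m; q_4 = 0.48 × 0.29 × 2.75 = 0.3828 m³/s
Stations 1, 5 contribute zero (depth or velocity is 0).
Q = Σ qᵢ = 5.604 m³/s
= 5.604 × 1000 = 5604 L/s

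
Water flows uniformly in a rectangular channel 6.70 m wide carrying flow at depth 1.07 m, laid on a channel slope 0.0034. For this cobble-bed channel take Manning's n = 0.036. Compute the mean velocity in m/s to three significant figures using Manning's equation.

A = b·y = 6.70 × 1.07 = 7.169 m²
P = b + 2y = 6.70 + 2×1.07 = 8.840 m
R = A/P = 7.169/8.840 = 0.8110 m
Q = (1/n)·A·R^(2/3)·S^(1/2) = (1/0.036) × 7.169 × 0.8110^(2/3) × 0.0034^(1/2) = 10.10 m³/s
V = Q/A = 10.10/7.169 = 1.409 m/s

1.41 m/s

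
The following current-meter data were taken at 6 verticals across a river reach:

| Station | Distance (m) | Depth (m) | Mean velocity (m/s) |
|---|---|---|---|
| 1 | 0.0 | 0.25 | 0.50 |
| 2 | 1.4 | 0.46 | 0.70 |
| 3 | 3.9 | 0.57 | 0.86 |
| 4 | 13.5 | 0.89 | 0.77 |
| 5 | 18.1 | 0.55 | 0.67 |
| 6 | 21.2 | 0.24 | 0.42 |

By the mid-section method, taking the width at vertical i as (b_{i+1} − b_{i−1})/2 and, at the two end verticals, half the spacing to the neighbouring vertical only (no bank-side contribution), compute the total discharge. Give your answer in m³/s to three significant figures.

10.1 m³/s

w_1 = (1.4 − 0.0)/2 = 0.7 m; q_1 = 0.50 × 0.25 × 0.7 = 0.08750 m³/s
w_2 = (3.9 − 0.0)/2 = 1.95 m; q_2 = 0.70 × 0.46 × 1.95 = 0.6279 m³/s
w_3 = (13.5 − 1.4)/2 = 6.05 m; q_3 = 0.86 × 0.57 × 6.05 = 2.966 m³/s
w_4 = (18.1 − 3.9)/2 = 7.1 m; q_4 = 0.77 × 0.89 × 7.1 = 4.866 m³/s
w_5 = (21.2 − 13.5)/2 = 3.85 m; q_5 = 0.67 × 0.55 × 3.85 = 1.419 m³/s
w_6 = (21.2 − 18.1)/2 = 1.55 m; q_6 = 0.42 × 0.24 × 1.55 = 0.1562 m³/s
Q = Σ qᵢ = 10.12 m³/s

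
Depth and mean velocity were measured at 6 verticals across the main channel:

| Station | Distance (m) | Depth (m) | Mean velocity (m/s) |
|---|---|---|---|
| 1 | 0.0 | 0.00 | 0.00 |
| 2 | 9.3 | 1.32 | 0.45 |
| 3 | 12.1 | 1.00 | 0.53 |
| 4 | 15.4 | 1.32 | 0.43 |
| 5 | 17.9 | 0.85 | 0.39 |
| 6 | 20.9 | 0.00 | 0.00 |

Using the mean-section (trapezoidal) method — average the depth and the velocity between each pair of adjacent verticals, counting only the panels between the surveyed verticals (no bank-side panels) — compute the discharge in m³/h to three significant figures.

Panel 1-2: Δb = 9.3 m, d̄ = (0.00+1.32)/2 = 0.66, v̄ = (0.00+0.45)/2 = 0.225 → q = 9.3×0.66×0.225 = 1.381 m³/s
Panel 2-3: Δb = 2.8 m, d̄ = (1.32+1.00)/2 = 1.16, v̄ = (0.45+0.53)/2 = 0.49 → q = 2.8×1.16×0.49 = 1.592 m³/s
Panel 3-4: Δb = 3.3 m, d̄ = (1.00+1.32)/2 = 1.16, v̄ = (0.53+0.43)/2 = 0.48 → q = 3.3×1.16×0.48 = 1.837 m³/s
Panel 4-5: Δb = 2.5 m, d̄ = (1.32+0.85)/2 = 1.085, v̄ = (0.43+0.39)/2 = 0.41 → q = 2.5×1.085×0.41 = 1.112 m³/s
Panel 5-6: Δb = 3 m, d̄ = (0.85+0.00)/2 = 0.425, v̄ = (0.39+0.00)/2 = 0.195 → q = 3×0.425×0.195 = 0.2486 m³/s
Q = Σ q = 6.171 m³/s
= 6.171 × 3600 = 22210 m³/h

22200 m³/h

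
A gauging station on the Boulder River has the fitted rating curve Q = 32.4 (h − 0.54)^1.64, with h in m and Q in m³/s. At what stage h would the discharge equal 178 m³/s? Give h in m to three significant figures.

3.37 m

h − h₀ = (Q/C)^(1/b) = (178/32.4)^(1/1.64) = 2.826 m
h = 0.54 + 2.826 = 3.366 m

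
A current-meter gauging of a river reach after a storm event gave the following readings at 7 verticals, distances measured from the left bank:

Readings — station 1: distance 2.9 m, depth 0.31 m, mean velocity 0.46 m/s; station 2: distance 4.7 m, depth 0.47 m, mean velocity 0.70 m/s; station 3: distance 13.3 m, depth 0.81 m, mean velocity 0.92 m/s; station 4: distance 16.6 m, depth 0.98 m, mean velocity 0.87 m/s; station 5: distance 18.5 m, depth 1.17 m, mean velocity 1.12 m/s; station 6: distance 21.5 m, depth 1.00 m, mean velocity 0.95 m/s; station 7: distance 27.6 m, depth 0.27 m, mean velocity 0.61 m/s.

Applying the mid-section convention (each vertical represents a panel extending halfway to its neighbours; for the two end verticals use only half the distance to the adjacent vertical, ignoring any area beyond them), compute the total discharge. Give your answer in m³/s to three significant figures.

16.5 m³/s

w_1 = (4.7 − 2.9)/2 = 0.9 m; q_1 = 0.46 × 0.31 × 0.9 = 0.1283 m³/s
w_2 = (13.3 − 2.9)/2 = 5.2 m; q_2 = 0.70 × 0.47 × 5.2 = 1.711 m³/s
w_3 = (16.6 − 4.7)/2 = 5.95 m; q_3 = 0.92 × 0.81 × 5.95 = 4.434 m³/s
w_4 = (18.5 − 13.3)/2 = 2.6 m; q_4 = 0.87 × 0.98 × 2.6 = 2.217 m³/s
w_5 = (21.5 − 16.6)/2 = 2.45 m; q_5 = 1.12 × 1.17 × 2.45 = 3.210 m³/s
w_6 = (27.6 − 18.5)/2 = 4.55 m; q_6 = 0.95 × 1.00 × 4.55 = 4.323 m³/s
w_7 = (27.6 − 21.5)/2 = 3.05 m; q_7 = 0.61 × 0.27 × 3.05 = 0.5023 m³/s
Q = Σ qᵢ = 16.53 m³/s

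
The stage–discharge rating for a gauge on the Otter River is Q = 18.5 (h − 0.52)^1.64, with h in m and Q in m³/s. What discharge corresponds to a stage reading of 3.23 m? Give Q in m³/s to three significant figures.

94.9 m³/s

Q = 18.5 × (3.23 − 0.52)^1.64 = 18.5 × 2.71^1.64 = 94.89 m³/s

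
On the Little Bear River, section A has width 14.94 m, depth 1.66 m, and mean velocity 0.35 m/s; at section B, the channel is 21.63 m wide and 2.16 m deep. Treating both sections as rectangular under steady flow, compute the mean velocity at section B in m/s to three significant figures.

0.186 m/s

Q = A₁V₁ = (14.94×1.66) × 0.35 = 8.680 m³/s
A₂ = 21.63 × 2.16 = 46.72 m²
V₂ = Q/A₂ = 8.680/46.72 = 0.1858 m/s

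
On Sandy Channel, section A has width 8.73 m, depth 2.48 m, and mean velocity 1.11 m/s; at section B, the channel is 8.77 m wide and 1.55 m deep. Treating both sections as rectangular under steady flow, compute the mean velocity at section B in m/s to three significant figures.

Q = A₁V₁ = (8.73×2.48) × 1.11 = 24.03 m³/s
A₂ = 8.77 × 1.55 = 13.59 m²
V₂ = Q/A₂ = 24.03/13.59 = 1.768 m/s

1.77 m/s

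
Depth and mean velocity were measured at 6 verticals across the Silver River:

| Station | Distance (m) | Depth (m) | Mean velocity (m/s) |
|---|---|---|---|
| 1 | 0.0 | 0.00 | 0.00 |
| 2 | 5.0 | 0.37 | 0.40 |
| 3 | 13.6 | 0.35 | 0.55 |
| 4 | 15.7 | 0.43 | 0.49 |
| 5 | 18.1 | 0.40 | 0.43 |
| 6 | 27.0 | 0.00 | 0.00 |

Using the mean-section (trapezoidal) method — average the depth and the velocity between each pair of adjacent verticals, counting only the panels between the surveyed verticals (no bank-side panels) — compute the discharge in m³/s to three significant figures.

2.92 m³/s

Panel 1-2: Δb = 5 m, d̄ = (0.00+0.37)/2 = 0.185, v̄ = (0.00+0.40)/2 = 0.2 → q = 5×0.185×0.2 = 0.1850 m³/s
Panel 2-3: Δb = 8.6 m, d̄ = (0.37+0.35)/2 = 0.36, v̄ = (0.40+0.55)/2 = 0.475 → q = 8.6×0.36×0.475 = 1.471 m³/s
Panel 3-4: Δb = 2.1 m, d̄ = (0.35+0.43)/2 = 0.39, v̄ = (0.55+0.49)/2 = 0.52 → q = 2.1×0.39×0.52 = 0.4259 m³/s
Panel 4-5: Δb = 2.4 m, d̄ = (0.43+0.40)/2 = 0.415, v̄ = (0.49+0.43)/2 = 0.46 → q = 2.4×0.415×0.46 = 0.4582 m³/s
Panel 5-6: Δb = 8.9 m, d̄ = (0.40+0.00)/2 = 0.2, v̄ = (0.43+0.00)/2 = 0.215 → q = 8.9×0.2×0.215 = 0.3827 m³/s
Q = Σ q = 2.922 m³/s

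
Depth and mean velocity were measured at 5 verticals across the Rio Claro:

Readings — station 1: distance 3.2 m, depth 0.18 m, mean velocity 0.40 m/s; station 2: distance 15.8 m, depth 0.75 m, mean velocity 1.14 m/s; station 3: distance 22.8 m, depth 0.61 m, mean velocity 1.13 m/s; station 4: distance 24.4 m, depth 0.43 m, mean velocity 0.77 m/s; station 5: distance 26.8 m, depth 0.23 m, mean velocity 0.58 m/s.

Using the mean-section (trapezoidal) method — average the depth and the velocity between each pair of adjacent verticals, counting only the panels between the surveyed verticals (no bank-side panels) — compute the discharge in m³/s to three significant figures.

Panel 1-2: Δb = 12.6 m, d̄ = (0.18+0.75)/2 = 0.465, v̄ = (0.40+1.14)/2 = 0.77 → q = 12.6×0.465×0.77 = 4.511 m³/s
Panel 2-3: Δb = 7 m, d̄ = (0.75+0.61)/2 = 0.68, v̄ = (1.14+1.13)/2 = 1.135 → q = 7×0.68×1.135 = 5.403 m³/s
Panel 3-4: Δb = 1.6 m, d̄ = (0.61+0.43)/2 = 0.52, v̄ = (1.13+0.77)/2 = 0.95 → q = 1.6×0.52×0.95 = 0.7904 m³/s
Panel 4-5: Δb = 2.4 m, d̄ = (0.43+0.23)/2 = 0.33, v̄ = (0.77+0.58)/2 = 0.675 → q = 2.4×0.33×0.675 = 0.5346 m³/s
Q = Σ q = 11.24 m³/s

11.2 m³/s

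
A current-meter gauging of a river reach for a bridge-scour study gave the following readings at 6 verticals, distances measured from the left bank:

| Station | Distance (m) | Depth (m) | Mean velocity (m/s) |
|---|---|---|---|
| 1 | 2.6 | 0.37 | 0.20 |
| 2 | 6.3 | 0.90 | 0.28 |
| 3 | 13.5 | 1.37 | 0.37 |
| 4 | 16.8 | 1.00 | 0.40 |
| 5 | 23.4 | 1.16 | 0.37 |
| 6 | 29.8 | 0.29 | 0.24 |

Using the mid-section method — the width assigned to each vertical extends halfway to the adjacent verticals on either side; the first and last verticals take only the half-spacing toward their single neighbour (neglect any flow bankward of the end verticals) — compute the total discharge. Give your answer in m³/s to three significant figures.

w_1 = (6.3 − 2.6)/2 = 1.85 m; q_1 = 0.20 × 0.37 × 1.85 = 0.1369 m³/s
w_2 = (13.5 − 2.6)/2 = 5.45 m; q_2 = 0.28 × 0.90 × 5.45 = 1.373 m³/s
w_3 = (16.8 − 6.3)/2 = 5.25 m; q_3 = 0.37 × 1.37 × 5.25 = 2.661 m³/s
w_4 = (23.4 − 13.5)/2 = 4.95 m; q_4 = 0.40 × 1.00 × 4.95 = 1.980 m³/s
w_5 = (29.8 − 16.8)/2 = 6.5 m; q_5 = 0.37 × 1.16 × 6.5 = 2.790 m³/s
w_6 = (29.8 − 23.4)/2 = 3.2 m; q_6 = 0.24 × 0.29 × 3.2 = 0.2227 m³/s
Q = Σ qᵢ = 9.164 m³/s

9.16 m³/s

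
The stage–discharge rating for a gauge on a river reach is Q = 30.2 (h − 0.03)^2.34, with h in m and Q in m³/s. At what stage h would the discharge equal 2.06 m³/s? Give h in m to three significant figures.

h − h₀ = (Q/C)^(1/b) = (2.06/30.2)^(1/2.34) = 0.3174 m
h = 0.03 + 0.3174 = 0.3474 m

0.347 m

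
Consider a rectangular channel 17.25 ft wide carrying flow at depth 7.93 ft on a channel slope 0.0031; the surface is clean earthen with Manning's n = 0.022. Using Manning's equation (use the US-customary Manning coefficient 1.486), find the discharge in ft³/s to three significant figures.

A = b·y = 17.25 × 7.93 = 136.8 ft²
P = b + 2y = 17.25 + 2×7.93 = 33.11 ft
R = A/P = 136.8/33.11 = 4.131 ft
Q = (1.486/n)·A·R^(2/3)·S^(1/2) = (1.486/0.022) × 136.8 × 4.131^(2/3) × 0.0031^(1/2) = 1325 ft³/s

1320 ft³/s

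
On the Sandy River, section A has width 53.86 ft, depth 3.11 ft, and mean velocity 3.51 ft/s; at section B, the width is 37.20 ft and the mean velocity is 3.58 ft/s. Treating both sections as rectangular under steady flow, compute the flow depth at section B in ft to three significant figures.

4.41 ft

Q = A₁V₁ = (53.86×3.11) × 3.51 = 587.9 ft³/s
d₂ = Q/(b₂ V₂) = 587.9/(37.20×3.58) = 4.415 ft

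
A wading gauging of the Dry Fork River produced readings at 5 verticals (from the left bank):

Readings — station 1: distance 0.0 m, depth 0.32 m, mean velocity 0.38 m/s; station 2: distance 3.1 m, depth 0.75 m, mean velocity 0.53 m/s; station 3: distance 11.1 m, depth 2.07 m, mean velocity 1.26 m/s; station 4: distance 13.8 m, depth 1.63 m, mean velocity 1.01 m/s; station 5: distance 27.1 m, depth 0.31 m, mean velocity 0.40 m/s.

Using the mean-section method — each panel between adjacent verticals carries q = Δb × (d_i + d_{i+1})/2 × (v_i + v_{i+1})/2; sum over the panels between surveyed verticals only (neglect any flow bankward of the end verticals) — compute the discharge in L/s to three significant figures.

25600 L/s

Panel 1-2: Δb = 3.1 m, d̄ = (0.32+0.75)/2 = 0.535, v̄ = (0.38+0.53)/2 = 0.455 → q = 3.1×0.535×0.455 = 0.7546 m³/s
Panel 2-3: Δb = 8 m, d̄ = (0.75+2.07)/2 = 1.41, v̄ = (0.53+1.26)/2 = 0.895 → q = 8×1.41×0.895 = 10.10 m³/s
Panel 3-4: Δb = 2.7 m, d̄ = (2.07+1.63)/2 = 1.85, v̄ = (1.26+1.01)/2 = 1.135 → q = 2.7×1.85×1.135 = 5.669 m³/s
Panel 4-5: Δb = 13.3 m, d̄ = (1.63+0.31)/2 = 0.97, v̄ = (1.01+0.40)/2 = 0.705 → q = 13.3×0.97×0.705 = 9.095 m³/s
Q = Σ q = 25.61 m³/s
= 25.61 × 1000 = 25610 L/s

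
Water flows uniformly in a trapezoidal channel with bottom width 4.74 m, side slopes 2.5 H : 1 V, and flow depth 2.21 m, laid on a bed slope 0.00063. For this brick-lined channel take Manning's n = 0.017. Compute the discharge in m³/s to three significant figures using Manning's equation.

A = (b + z·y)·y = (4.74 + 2.5×2.21)×2.21 = 22.69 m²
P = b + 2y√(1+z²) = 4.74 + 2×2.21×√(1+2.5²) = 16.64 m
R = A/P = 22.69/16.64 = 1.363 m
Q = (1/n)·A·R^(2/3)·S^(1/2) = (1/0.017) × 22.69 × 1.363^(2/3) × 0.00063^(1/2) = 41.18 m³/s

41.2 m³/s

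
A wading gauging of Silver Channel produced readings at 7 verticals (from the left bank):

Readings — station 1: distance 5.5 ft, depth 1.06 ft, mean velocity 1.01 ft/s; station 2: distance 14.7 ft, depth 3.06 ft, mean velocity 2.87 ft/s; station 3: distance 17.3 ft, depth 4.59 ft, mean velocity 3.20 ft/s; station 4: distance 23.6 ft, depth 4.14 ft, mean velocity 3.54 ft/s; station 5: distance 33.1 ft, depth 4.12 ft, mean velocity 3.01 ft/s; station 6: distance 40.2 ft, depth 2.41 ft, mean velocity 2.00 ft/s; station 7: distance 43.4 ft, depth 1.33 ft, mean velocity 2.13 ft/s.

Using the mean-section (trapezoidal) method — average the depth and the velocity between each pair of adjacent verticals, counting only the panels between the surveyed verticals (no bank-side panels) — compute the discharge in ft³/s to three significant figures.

359 ft³/s

Panel 1-2: Δb = 9.2 ft, d̄ = (1.06+3.06)/2 = 2.06, v̄ = (1.01+2.87)/2 = 1.94 → q = 9.2×2.06×1.94 = 36.77 ft³/s
Panel 2-3: Δb = 2.6 ft, d̄ = (3.06+4.59)/2 = 3.825, v̄ = (2.87+3.20)/2 = 3.035 → q = 2.6×3.825×3.035 = 30.18 ft³/s
Panel 3-4: Δb = 6.3 ft, d̄ = (4.59+4.14)/2 = 4.365, v̄ = (3.20+3.54)/2 = 3.37 → q = 6.3×4.365×3.37 = 92.67 ft³/s
Panel 4-5: Δb = 9.5 ft, d̄ = (4.14+4.12)/2 = 4.13, v̄ = (3.54+3.01)/2 = 3.275 → q = 9.5×4.13×3.275 = 128.5 ft³/s
Panel 5-6: Δb = 7.1 ft, d̄ = (4.12+2.41)/2 = 3.265, v̄ = (3.01+2.00)/2 = 2.505 → q = 7.1×3.265×2.505 = 58.07 ft³/s
Panel 6-7: Δb = 3.2 ft, d̄ = (2.41+1.33)/2 = 1.87, v̄ = (2.00+2.13)/2 = 2.065 → q = 3.2×1.87×2.065 = 12.36 ft³/s
Q = Σ q = 358.5 ft³/s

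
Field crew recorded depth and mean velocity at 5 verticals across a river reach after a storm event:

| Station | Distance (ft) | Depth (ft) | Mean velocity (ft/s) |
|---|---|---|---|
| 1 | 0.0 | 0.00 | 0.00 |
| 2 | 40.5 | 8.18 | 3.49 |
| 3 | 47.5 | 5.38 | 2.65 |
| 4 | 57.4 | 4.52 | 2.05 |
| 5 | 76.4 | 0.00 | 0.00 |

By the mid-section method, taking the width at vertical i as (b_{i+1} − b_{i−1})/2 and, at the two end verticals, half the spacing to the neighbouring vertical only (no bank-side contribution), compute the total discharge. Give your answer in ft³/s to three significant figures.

w_2 = (47.5 − 0.0)/2 = 23.75 ft; q_2 = 3.49 × 8.18 × 23.75 = 678.0 ft³/s
w_3 = (57.4 − 40.5)/2 = 8.45 ft; q_3 = 2.65 × 5.38 × 8.45 = 120.5 ft³/s
w_4 = (76.4 − 47.5)/2 = 14.45 ft; q_4 = 2.05 × 4.52 × 14.45 = 133.9 ft³/s
Stations 1, 5 contribute zero (depth or velocity is 0).
Q = Σ qᵢ = 932.4 ft³/s

932 ft³/s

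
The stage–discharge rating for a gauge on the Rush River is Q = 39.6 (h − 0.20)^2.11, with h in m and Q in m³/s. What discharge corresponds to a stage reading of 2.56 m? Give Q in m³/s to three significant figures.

242 m³/s

Q = 39.6 × (2.56 − 0.20)^2.11 = 39.6 × 2.36^2.11 = 242.4 m³/s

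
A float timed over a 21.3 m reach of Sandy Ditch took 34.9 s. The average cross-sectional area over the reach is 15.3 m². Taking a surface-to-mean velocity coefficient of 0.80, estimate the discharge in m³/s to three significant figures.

v_surface = L / t̄ = 21.3 / 34.9 = 0.6103 m/s
v_mean = 0.80 × 0.6103 = 0.4883 m/s
Q = A × v_mean = 15.3 × 0.4883 = 7.470 m³/s

7.47 m³/s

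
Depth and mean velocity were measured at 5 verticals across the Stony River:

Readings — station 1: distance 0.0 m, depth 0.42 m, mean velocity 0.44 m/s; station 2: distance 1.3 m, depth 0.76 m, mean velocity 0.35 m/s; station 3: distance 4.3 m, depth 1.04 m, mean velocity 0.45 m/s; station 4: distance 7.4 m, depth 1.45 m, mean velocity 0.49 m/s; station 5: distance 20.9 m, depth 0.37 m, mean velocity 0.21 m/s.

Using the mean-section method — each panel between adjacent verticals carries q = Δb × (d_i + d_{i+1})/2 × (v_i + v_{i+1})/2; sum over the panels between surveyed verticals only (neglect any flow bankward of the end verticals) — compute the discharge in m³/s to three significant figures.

7.50 m³/s

Panel 1-2: Δb = 1.3 m, d̄ = (0.42+0.76)/2 = 0.59, v̄ = (0.44+0.35)/2 = 0.395 → q = 1.3×0.59×0.395 = 0.3030 m³/s
Panel 2-3: Δb = 3 m, d̄ = (0.76+1.04)/2 = 0.9, v̄ = (0.35+0.45)/2 = 0.4 → q = 3×0.9×0.4 = 1.080 m³/s
Panel 3-4: Δb = 3.1 m, d̄ = (1.04+1.45)/2 = 1.245, v̄ = (0.45+0.49)/2 = 0.47 → q = 3.1×1.245×0.47 = 1.814 m³/s
Panel 4-5: Δb = 13.5 m, d̄ = (1.45+0.37)/2 = 0.91, v̄ = (0.49+0.21)/2 = 0.35 → q = 13.5×0.91×0.35 = 4.300 m³/s
Q = Σ q = 7.497 m³/s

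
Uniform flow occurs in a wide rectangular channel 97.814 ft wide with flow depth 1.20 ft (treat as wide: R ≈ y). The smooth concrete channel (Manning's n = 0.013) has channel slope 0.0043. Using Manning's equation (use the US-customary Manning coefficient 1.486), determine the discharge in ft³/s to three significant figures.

994 ft³/s

A = b·y = 97.814 × 1.20 = 117.4 ft²
Wide channel: R ≈ y = 1.20 ft
Q = (1.486/n)·A·R^(2/3)·S^(1/2) = (1.486/0.013) × 117.4 × 1.200^(2/3) × 0.0043^(1/2) = 993.5 ft³/s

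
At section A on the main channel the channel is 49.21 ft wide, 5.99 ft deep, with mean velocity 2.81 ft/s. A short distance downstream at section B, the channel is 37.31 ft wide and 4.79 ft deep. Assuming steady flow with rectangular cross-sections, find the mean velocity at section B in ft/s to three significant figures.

4.63 ft/s

Q = A₁V₁ = (49.21×5.99) × 2.81 = 828.3 ft³/s
A₂ = 37.31 × 4.79 = 178.7 ft²
V₂ = Q/A₂ = 828.3/178.7 = 4.635 ft/s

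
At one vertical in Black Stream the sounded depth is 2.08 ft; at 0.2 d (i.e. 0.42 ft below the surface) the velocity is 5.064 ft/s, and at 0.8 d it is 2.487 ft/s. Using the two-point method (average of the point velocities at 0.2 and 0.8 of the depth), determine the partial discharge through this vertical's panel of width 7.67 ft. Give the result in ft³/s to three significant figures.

v̄ = (5.064 + 2.487) / 2 = 3.776 ft/s
q = v̄ × d × w = 3.776 × 2.08 × 7.67 = 60.23 ft³/s

60.2 ft³/s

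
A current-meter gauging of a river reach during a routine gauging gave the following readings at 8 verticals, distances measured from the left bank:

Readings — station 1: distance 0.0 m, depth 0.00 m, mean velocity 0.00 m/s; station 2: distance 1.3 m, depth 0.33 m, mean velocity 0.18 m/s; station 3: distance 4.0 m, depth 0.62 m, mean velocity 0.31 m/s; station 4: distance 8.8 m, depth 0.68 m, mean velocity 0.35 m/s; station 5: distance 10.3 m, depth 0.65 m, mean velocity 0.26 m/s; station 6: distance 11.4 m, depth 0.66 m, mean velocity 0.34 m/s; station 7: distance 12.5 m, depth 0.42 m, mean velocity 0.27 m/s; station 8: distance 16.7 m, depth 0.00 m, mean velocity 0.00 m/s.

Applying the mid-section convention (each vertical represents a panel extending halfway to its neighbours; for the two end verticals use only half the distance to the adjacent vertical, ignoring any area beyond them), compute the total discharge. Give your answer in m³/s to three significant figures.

2.36 m³/s

w_2 = (4.0 − 0.0)/2 = 2 m; q_2 = 0.18 × 0.33 × 2 = 0.1188 m³/s
w_3 = (8.8 − 1.3)/2 = 3.75 m; q_3 = 0.31 × 0.62 × 3.75 = 0.7208 m³/s
w_4 = (10.3 − 4.0)/2 = 3.15 m; q_4 = 0.35 × 0.68 × 3.15 = 0.7497 m³/s
w_5 = (11.4 − 8.8)/2 = 1.3 m; q_5 = 0.26 × 0.65 × 1.3 = 0.2197 m³/s
w_6 = (12.5 − 10.3)/2 = 1.1 m; q_6 = 0.34 × 0.66 × 1.1 = 0.2468 m³/s
w_7 = (16.7 − 11.4)/2 = 2.65 m; q_7 = 0.27 × 0.42 × 2.65 = 0.3005 m³/s
Stations 1, 8 contribute zero (depth or velocity is 0).
Q = Σ qᵢ = 2.356 m³/s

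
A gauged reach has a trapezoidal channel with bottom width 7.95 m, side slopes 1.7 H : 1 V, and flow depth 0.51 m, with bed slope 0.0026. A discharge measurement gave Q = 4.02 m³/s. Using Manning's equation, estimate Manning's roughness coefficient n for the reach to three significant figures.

0.0336

A = (b + z·y)·y = (7.95 + 1.7×0.51)×0.51 = 4.497 m²
P = b + 2y√(1+z²) = 7.95 + 2×0.51×√(1+1.7²) = 9.962 m
R = A/P = 4.497/9.962 = 0.4514 m
n = (1/Q)·A·R^(2/3)·S^(1/2) = (1/4.02) × 4.497 × 0.5884 × 0.05099 = 0.03356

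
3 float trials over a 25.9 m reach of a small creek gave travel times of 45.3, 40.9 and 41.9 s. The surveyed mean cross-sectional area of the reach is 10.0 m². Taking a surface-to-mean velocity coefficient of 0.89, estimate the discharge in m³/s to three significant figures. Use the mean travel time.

t̄ = (45.3 + 40.9 + 41.9) / 3 = 42.7 s
v_surface = L / t̄ = 25.9 / 42.7 = 0.6066 m/s
v_mean = 0.89 × 0.6066 = 0.5398 m/s
Q = A × v_mean = 10.0 × 0.5398 = 5.398 m³/s

5.40 m³/s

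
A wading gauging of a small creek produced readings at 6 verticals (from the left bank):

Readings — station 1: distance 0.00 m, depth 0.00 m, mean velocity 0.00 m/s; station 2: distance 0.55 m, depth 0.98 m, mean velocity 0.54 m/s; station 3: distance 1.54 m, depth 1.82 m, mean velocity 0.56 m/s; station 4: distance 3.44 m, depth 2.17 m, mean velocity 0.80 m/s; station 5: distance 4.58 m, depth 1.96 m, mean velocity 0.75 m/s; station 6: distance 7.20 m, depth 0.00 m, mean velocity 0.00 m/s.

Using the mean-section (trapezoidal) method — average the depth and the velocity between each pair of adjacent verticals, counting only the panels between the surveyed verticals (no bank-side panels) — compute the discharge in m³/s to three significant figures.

Panel 1-2: Δb = 0.55 m, d̄ = (0.00+0.98)/2 = 0.49, v̄ = (0.00+0.54)/2 = 0.27 → q = 0.55×0.49×0.27 = 0.07277 m³/s
Panel 2-3: Δb = 0.99 m, d̄ = (0.98+1.82)/2 = 1.4, v̄ = (0.54+0.56)/2 = 0.55 → q = 0.99×1.4×0.55 = 0.7623 m³/s
Panel 3-4: Δb = 1.9 m, d̄ = (1.82+2.17)/2 = 1.995, v̄ = (0.56+0.80)/2 = 0.68 → q = 1.9×1.995×0.68 = 2.578 m³/s
Panel 4-5: Δb = 1.14 m, d̄ = (2.17+1.96)/2 = 2.065, v̄ = (0.80+0.75)/2 = 0.775 → q = 1.14×2.065×0.775 = 1.824 m³/s
Panel 5-6: Δb = 2.62 m, d̄ = (1.96+0.00)/2 = 0.98, v̄ = (0.75+0.00)/2 = 0.375 → q = 2.62×0.98×0.375 = 0.9629 m³/s
Q = Σ q = 6.200 m³/s

6.20 m³/s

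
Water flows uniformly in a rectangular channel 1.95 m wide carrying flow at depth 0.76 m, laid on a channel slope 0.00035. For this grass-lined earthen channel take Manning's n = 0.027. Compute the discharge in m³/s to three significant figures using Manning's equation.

A = b·y = 1.95 × 0.76 = 1.482 m²
P = b + 2y = 1.95 + 2×0.76 = 3.470 m
R = A/P = 1.482/3.470 = 0.4271 m
Q = (1/n)·A·R^(2/3)·S^(1/2) = (1/0.027) × 1.482 × 0.4271^(2/3) × 0.00035^(1/2) = 0.5824 m³/s

0.582 m³/s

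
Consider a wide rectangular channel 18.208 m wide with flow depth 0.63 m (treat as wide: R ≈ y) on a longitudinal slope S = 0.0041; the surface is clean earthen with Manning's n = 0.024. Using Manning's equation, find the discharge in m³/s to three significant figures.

A = b·y = 18.208 × 0.63 = 11.47 m²
Wide channel: R ≈ y = 0.63 m
Q = (1/n)·A·R^(2/3)·S^(1/2) = (1/0.024) × 11.47 × 0.6300^(2/3) × 0.0041^(1/2) = 22.49 m³/s

22.5 m³/s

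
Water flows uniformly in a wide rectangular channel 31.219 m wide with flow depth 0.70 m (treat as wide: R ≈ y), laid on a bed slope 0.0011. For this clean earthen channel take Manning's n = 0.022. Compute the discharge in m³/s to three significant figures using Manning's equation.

A = b·y = 31.219 × 0.70 = 21.85 m²
Wide channel: R ≈ y = 0.70 m
Q = (1/n)·A·R^(2/3)·S^(1/2) = (1/0.022) × 21.85 × 0.7000^(2/3) × 0.0011^(1/2) = 25.97 m³/s

26.0 m³/s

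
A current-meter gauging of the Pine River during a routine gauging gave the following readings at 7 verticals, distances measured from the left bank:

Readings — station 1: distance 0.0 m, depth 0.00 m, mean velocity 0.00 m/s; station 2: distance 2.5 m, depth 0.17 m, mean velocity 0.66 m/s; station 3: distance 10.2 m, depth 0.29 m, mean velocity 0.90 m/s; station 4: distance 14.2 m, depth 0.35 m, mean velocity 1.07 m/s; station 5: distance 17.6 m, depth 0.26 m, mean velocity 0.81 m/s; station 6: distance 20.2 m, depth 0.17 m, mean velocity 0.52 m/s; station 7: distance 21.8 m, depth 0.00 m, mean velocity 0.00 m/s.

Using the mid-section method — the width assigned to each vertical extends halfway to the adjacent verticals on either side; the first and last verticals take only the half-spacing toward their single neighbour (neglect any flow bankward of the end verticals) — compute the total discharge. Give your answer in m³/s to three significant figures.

w_2 = (10.2 − 0.0)/2 = 5.1 m; q_2 = 0.66 × 0.17 × 5.1 = 0.5722 m³/s
w_3 = (14.2 − 2.5)/2 = 5.85 m; q_3 = 0.90 × 0.29 × 5.85 = 1.527 m³/s
w_4 = (17.6 − 10.2)/2 = 3.7 m; q_4 = 1.07 × 0.35 × 3.7 = 1.386 m³/s
w_5 = (20.2 − 14.2)/2 = 3 m; q_5 = 0.81 × 0.26 × 3 = 0.6318 m³/s
w_6 = (21.8 − 17.6)/2 = 2.1 m; q_6 = 0.52 × 0.17 × 2.1 = 0.1856 m³/s
Stations 1, 7 contribute zero (depth or velocity is 0).
Q = Σ qᵢ = 4.302 m³/s

4.30 m³/s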